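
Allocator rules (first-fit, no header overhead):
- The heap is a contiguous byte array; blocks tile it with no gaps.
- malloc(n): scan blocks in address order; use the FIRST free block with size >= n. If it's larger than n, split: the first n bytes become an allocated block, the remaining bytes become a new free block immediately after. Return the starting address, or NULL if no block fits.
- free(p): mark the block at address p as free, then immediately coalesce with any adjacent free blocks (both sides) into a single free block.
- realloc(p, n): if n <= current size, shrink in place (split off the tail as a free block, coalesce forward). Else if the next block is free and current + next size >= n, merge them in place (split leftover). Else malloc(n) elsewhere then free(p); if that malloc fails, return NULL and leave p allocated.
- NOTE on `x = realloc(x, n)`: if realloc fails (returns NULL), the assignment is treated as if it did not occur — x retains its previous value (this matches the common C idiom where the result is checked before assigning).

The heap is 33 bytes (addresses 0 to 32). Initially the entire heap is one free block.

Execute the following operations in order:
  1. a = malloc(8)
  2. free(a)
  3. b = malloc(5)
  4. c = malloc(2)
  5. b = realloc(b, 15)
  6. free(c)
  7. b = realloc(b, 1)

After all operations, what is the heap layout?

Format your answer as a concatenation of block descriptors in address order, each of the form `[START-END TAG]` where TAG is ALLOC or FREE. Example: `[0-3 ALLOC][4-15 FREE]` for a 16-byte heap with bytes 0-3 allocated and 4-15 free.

Op 1: a = malloc(8) -> a = 0; heap: [0-7 ALLOC][8-32 FREE]
Op 2: free(a) -> (freed a); heap: [0-32 FREE]
Op 3: b = malloc(5) -> b = 0; heap: [0-4 ALLOC][5-32 FREE]
Op 4: c = malloc(2) -> c = 5; heap: [0-4 ALLOC][5-6 ALLOC][7-32 FREE]
Op 5: b = realloc(b, 15) -> b = 7; heap: [0-4 FREE][5-6 ALLOC][7-21 ALLOC][22-32 FREE]
Op 6: free(c) -> (freed c); heap: [0-6 FREE][7-21 ALLOC][22-32 FREE]
Op 7: b = realloc(b, 1) -> b = 7; heap: [0-6 FREE][7-7 ALLOC][8-32 FREE]

Answer: [0-6 FREE][7-7 ALLOC][8-32 FREE]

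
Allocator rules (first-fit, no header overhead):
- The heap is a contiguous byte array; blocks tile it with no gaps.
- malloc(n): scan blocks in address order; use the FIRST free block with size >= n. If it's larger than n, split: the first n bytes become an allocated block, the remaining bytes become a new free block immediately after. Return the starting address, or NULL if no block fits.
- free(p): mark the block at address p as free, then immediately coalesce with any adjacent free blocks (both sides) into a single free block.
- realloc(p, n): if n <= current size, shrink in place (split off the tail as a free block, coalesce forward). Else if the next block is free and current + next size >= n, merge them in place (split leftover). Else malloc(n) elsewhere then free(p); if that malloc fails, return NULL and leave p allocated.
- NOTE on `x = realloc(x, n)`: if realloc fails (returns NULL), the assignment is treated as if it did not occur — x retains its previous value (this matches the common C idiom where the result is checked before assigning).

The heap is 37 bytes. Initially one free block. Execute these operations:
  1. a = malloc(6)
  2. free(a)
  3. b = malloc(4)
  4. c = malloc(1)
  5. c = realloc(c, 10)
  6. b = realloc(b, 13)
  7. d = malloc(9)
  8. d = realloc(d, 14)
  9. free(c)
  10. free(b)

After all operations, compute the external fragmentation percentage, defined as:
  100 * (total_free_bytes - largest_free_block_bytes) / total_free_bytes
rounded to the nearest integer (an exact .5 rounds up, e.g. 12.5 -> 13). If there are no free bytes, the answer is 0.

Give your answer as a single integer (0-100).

Op 1: a = malloc(6) -> a = 0; heap: [0-5 ALLOC][6-36 FREE]
Op 2: free(a) -> (freed a); heap: [0-36 FREE]
Op 3: b = malloc(4) -> b = 0; heap: [0-3 ALLOC][4-36 FREE]
Op 4: c = malloc(1) -> c = 4; heap: [0-3 ALLOC][4-4 ALLOC][5-36 FREE]
Op 5: c = realloc(c, 10) -> c = 4; heap: [0-3 ALLOC][4-13 ALLOC][14-36 FREE]
Op 6: b = realloc(b, 13) -> b = 14; heap: [0-3 FREE][4-13 ALLOC][14-26 ALLOC][27-36 FREE]
Op 7: d = malloc(9) -> d = 27; heap: [0-3 FREE][4-13 ALLOC][14-26 ALLOC][27-35 ALLOC][36-36 FREE]
Op 8: d = realloc(d, 14) -> NULL (d unchanged); heap: [0-3 FREE][4-13 ALLOC][14-26 ALLOC][27-35 ALLOC][36-36 FREE]
Op 9: free(c) -> (freed c); heap: [0-13 FREE][14-26 ALLOC][27-35 ALLOC][36-36 FREE]
Op 10: free(b) -> (freed b); heap: [0-26 FREE][27-35 ALLOC][36-36 FREE]
Free blocks: [27 1] total_free=28 largest=27 -> 100*(28-27)/28 = 100/28 ≈ 3.571 -> rounds to 4

Answer: 4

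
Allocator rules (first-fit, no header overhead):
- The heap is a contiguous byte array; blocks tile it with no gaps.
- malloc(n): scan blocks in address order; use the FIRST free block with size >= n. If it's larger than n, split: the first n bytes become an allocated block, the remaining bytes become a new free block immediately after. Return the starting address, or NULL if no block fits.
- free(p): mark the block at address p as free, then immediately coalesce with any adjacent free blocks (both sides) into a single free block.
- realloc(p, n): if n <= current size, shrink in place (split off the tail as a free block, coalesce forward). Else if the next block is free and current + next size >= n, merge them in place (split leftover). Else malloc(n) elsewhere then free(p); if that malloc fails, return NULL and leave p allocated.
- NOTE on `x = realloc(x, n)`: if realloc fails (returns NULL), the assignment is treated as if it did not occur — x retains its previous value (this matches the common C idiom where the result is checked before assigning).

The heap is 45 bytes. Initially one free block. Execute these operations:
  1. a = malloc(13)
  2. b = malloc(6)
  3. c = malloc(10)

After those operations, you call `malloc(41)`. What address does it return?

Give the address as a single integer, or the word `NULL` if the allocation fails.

Op 1: a = malloc(13) -> a = 0; heap: [0-12 ALLOC][13-44 FREE]
Op 2: b = malloc(6) -> b = 13; heap: [0-12 ALLOC][13-18 ALLOC][19-44 FREE]
Op 3: c = malloc(10) -> c = 19; heap: [0-12 ALLOC][13-18 ALLOC][19-28 ALLOC][29-44 FREE]
malloc(41): first-fit scan over [0-12 ALLOC][13-18 ALLOC][19-28 ALLOC][29-44 FREE] -> NULL

Answer: NULL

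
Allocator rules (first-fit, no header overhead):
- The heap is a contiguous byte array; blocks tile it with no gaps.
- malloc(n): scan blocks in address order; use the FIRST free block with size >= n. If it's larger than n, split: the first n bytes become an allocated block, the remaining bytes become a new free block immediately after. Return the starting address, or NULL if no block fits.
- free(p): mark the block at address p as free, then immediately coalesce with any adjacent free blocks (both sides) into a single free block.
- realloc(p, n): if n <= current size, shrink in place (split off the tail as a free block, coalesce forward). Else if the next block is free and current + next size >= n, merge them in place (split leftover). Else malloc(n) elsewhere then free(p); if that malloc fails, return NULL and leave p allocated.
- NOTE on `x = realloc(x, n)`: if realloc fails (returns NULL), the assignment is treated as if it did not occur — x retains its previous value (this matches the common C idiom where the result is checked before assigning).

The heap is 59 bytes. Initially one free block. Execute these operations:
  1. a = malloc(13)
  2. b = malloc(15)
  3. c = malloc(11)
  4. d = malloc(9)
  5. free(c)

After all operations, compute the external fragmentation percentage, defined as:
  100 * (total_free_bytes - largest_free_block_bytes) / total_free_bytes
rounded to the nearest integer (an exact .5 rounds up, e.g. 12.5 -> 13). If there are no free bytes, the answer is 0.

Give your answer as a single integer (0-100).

Op 1: a = malloc(13) -> a = 0; heap: [0-12 ALLOC][13-58 FREE]
Op 2: b = malloc(15) -> b = 13; heap: [0-12 ALLOC][13-27 ALLOC][28-58 FREE]
Op 3: c = malloc(11) -> c = 28; heap: [0-12 ALLOC][13-27 ALLOC][28-38 ALLOC][39-58 FREE]
Op 4: d = malloc(9) -> d = 39; heap: [0-12 ALLOC][13-27 ALLOC][28-38 ALLOC][39-47 ALLOC][48-58 FREE]
Op 5: free(c) -> (freed c); heap: [0-12 ALLOC][13-27 ALLOC][28-38 FREE][39-47 ALLOC][48-58 FREE]
Free blocks: [11 11] total_free=22 largest=11 -> 100*(22-11)/22 = 1100/22 = 50

Answer: 50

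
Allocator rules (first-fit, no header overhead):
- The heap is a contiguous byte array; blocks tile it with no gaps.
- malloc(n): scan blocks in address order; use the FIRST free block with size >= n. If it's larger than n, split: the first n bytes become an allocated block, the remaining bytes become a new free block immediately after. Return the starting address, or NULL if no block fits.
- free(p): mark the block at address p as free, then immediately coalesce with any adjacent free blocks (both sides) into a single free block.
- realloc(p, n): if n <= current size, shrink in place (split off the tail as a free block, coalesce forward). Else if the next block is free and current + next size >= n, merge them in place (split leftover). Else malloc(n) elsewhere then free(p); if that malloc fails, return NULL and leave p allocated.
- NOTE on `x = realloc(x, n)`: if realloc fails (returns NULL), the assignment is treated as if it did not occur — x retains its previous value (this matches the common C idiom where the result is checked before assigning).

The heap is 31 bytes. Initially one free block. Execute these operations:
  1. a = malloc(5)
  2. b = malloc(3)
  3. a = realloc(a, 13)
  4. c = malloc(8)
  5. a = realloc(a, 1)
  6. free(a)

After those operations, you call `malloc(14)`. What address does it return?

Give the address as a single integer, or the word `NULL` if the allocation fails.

Op 1: a = malloc(5) -> a = 0; heap: [0-4 ALLOC][5-30 FREE]
Op 2: b = malloc(3) -> b = 5; heap: [0-4 ALLOC][5-7 ALLOC][8-30 FREE]
Op 3: a = realloc(a, 13) -> a = 8; heap: [0-4 FREE][5-7 ALLOC][8-20 ALLOC][21-30 FREE]
Op 4: c = malloc(8) -> c = 21; heap: [0-4 FREE][5-7 ALLOC][8-20 ALLOC][21-28 ALLOC][29-30 FREE]
Op 5: a = realloc(a, 1) -> a = 8; heap: [0-4 FREE][5-7 ALLOC][8-8 ALLOC][9-20 FREE][21-28 ALLOC][29-30 FREE]
Op 6: free(a) -> (freed a); heap: [0-4 FREE][5-7 ALLOC][8-20 FREE][21-28 ALLOC][29-30 FREE]
malloc(14): first-fit scan over [0-4 FREE][5-7 ALLOC][8-20 FREE][21-28 ALLOC][29-30 FREE] -> NULL

Answer: NULL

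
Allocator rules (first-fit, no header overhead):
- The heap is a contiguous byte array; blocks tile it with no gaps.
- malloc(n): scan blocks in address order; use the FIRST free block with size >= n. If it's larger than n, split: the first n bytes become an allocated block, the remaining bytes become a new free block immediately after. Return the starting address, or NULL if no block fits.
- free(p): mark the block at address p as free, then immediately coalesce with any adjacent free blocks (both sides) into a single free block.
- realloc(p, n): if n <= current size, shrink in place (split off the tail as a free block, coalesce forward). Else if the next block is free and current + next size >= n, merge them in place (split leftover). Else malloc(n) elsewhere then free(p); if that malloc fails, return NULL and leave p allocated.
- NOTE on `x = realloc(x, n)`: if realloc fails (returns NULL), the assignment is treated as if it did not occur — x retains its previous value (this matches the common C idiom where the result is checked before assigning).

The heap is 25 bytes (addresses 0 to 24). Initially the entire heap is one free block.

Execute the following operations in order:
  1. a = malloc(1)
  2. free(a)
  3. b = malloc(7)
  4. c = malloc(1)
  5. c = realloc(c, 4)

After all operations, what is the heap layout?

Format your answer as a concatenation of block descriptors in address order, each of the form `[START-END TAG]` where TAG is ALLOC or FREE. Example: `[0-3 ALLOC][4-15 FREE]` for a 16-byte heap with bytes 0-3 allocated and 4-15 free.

Op 1: a = malloc(1) -> a = 0; heap: [0-0 ALLOC][1-24 FREE]
Op 2: free(a) -> (freed a); heap: [0-24 FREE]
Op 3: b = malloc(7) -> b = 0; heap: [0-6 ALLOC][7-24 FREE]
Op 4: c = malloc(1) -> c = 7; heap: [0-6 ALLOC][7-7 ALLOC][8-24 FREE]
Op 5: c = realloc(c, 4) -> c = 7; heap: [0-6 ALLOC][7-10 ALLOC][11-24 FREE]

Answer: [0-6 ALLOC][7-10 ALLOC][11-24 FREE]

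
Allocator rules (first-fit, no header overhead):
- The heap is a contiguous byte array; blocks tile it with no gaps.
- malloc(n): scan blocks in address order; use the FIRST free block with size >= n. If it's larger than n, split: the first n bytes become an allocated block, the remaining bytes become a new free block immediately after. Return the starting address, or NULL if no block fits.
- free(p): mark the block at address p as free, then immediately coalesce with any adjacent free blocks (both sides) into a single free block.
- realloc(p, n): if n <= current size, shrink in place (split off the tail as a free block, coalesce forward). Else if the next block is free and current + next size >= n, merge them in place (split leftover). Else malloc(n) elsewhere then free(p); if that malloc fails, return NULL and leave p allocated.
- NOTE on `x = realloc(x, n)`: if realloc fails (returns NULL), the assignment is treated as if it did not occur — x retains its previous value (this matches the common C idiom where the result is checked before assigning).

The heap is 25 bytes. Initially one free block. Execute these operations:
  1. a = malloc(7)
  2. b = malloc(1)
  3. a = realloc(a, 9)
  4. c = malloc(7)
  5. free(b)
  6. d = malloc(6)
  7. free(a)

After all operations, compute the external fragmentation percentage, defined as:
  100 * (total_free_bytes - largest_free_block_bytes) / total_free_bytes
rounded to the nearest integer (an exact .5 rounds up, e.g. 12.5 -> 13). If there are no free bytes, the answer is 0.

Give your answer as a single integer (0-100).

Op 1: a = malloc(7) -> a = 0; heap: [0-6 ALLOC][7-24 FREE]
Op 2: b = malloc(1) -> b = 7; heap: [0-6 ALLOC][7-7 ALLOC][8-24 FREE]
Op 3: a = realloc(a, 9) -> a = 8; heap: [0-6 FREE][7-7 ALLOC][8-16 ALLOC][17-24 FREE]
Op 4: c = malloc(7) -> c = 0; heap: [0-6 ALLOC][7-7 ALLOC][8-16 ALLOC][17-24 FREE]
Op 5: free(b) -> (freed b); heap: [0-6 ALLOC][7-7 FREE][8-16 ALLOC][17-24 FREE]
Op 6: d = malloc(6) -> d = 17; heap: [0-6 ALLOC][7-7 FREE][8-16 ALLOC][17-22 ALLOC][23-24 FREE]
Op 7: free(a) -> (freed a); heap: [0-6 ALLOC][7-16 FREE][17-22 ALLOC][23-24 FREE]
Free blocks: [10 2] total_free=12 largest=10 -> 100*(12-10)/12 = 200/12 ≈ 16.667 -> rounds to 17

Answer: 17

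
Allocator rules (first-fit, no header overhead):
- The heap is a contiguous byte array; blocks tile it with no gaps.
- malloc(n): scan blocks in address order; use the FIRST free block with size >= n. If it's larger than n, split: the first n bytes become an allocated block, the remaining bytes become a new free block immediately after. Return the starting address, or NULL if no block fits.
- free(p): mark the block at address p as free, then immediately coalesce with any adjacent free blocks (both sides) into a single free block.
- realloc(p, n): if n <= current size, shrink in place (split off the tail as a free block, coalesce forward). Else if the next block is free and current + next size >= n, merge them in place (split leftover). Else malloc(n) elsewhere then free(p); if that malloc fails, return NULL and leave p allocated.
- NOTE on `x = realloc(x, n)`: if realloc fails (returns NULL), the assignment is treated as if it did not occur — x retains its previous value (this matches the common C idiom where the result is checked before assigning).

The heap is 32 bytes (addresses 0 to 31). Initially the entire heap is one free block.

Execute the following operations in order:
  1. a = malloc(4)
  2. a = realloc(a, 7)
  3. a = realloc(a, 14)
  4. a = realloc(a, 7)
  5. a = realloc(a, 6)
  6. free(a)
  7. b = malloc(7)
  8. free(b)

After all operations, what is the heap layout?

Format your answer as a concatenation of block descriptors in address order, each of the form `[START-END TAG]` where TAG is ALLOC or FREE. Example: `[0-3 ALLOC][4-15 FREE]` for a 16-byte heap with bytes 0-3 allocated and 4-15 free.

Answer: [0-31 FREE]

Derivation:
Op 1: a = malloc(4) -> a = 0; heap: [0-3 ALLOC][4-31 FREE]
Op 2: a = realloc(a, 7) -> a = 0; heap: [0-6 ALLOC][7-31 FREE]
Op 3: a = realloc(a, 14) -> a = 0; heap: [0-13 ALLOC][14-31 FREE]
Op 4: a = realloc(a, 7) -> a = 0; heap: [0-6 ALLOC][7-31 FREE]
Op 5: a = realloc(a, 6) -> a = 0; heap: [0-5 ALLOC][6-31 FREE]
Op 6: free(a) -> (freed a); heap: [0-31 FREE]
Op 7: b = malloc(7) -> b = 0; heap: [0-6 ALLOC][7-31 FREE]
Op 8: free(b) -> (freed b); heap: [0-31 FREE]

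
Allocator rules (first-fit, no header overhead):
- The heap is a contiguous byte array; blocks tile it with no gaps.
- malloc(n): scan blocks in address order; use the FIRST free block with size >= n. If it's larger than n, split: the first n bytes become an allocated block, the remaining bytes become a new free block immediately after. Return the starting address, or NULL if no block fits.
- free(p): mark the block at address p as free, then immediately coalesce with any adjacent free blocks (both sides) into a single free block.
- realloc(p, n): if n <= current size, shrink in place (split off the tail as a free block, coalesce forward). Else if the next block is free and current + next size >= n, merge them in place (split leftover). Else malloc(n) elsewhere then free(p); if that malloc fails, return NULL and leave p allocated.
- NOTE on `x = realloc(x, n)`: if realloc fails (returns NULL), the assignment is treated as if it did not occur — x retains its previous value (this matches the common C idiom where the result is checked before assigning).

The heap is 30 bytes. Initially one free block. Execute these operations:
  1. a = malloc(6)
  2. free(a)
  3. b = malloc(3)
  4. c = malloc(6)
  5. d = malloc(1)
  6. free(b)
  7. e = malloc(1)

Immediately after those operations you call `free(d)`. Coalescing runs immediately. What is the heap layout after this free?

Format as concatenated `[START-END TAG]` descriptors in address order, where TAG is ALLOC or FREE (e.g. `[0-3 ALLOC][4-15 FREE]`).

Op 1: a = malloc(6) -> a = 0; heap: [0-5 ALLOC][6-29 FREE]
Op 2: free(a) -> (freed a); heap: [0-29 FREE]
Op 3: b = malloc(3) -> b = 0; heap: [0-2 ALLOC][3-29 FREE]
Op 4: c = malloc(6) -> c = 3; heap: [0-2 ALLOC][3-8 ALLOC][9-29 FREE]
Op 5: d = malloc(1) -> d = 9; heap: [0-2 ALLOC][3-8 ALLOC][9-9 ALLOC][10-29 FREE]
Op 6: free(b) -> (freed b); heap: [0-2 FREE][3-8 ALLOC][9-9 ALLOC][10-29 FREE]
Op 7: e = malloc(1) -> e = 0; heap: [0-0 ALLOC][1-2 FREE][3-8 ALLOC][9-9 ALLOC][10-29 FREE]
free(d): d = 9 -> block [9-9 ALLOC]; mark free, coalesce with adjacent free neighbors -> [0-0 ALLOC][1-2 FREE][3-8 ALLOC][9-29 FREE]

Answer: [0-0 ALLOC][1-2 FREE][3-8 ALLOC][9-29 FREE]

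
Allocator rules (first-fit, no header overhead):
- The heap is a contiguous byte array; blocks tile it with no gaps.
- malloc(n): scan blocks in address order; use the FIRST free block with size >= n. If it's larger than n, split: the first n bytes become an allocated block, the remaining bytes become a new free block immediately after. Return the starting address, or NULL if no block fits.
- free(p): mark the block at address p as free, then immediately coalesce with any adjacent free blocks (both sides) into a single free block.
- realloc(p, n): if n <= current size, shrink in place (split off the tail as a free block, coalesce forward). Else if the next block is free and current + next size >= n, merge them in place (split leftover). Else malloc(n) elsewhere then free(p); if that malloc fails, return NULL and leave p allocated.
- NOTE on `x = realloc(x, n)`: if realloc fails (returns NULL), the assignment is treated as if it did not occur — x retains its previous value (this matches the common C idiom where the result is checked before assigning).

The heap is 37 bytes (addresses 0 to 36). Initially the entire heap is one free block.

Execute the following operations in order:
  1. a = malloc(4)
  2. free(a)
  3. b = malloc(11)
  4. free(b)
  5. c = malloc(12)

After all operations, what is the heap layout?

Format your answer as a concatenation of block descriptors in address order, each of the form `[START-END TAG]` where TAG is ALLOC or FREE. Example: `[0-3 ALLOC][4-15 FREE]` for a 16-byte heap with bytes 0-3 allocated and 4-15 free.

Op 1: a = malloc(4) -> a = 0; heap: [0-3 ALLOC][4-36 FREE]
Op 2: free(a) -> (freed a); heap: [0-36 FREE]
Op 3: b = malloc(11) -> b = 0; heap: [0-10 ALLOC][11-36 FREE]
Op 4: free(b) -> (freed b); heap: [0-36 FREE]
Op 5: c = malloc(12) -> c = 0; heap: [0-11 ALLOC][12-36 FREE]

Answer: [0-11 ALLOC][12-36 FREE]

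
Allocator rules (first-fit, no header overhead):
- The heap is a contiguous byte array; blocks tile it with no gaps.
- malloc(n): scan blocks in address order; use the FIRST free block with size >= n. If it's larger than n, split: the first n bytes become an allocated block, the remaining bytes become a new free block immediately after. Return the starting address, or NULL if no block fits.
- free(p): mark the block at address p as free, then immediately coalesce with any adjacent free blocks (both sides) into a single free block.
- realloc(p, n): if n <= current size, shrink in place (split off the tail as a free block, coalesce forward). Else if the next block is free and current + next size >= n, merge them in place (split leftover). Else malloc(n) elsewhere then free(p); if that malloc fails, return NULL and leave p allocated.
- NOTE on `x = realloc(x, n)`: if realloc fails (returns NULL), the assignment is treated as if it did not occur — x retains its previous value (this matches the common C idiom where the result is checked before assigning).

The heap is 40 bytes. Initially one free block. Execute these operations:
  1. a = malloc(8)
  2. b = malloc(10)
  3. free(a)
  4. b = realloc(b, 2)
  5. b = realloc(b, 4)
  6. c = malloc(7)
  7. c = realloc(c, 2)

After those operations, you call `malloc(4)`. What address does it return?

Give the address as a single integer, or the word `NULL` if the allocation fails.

Op 1: a = malloc(8) -> a = 0; heap: [0-7 ALLOC][8-39 FREE]
Op 2: b = malloc(10) -> b = 8; heap: [0-7 ALLOC][8-17 ALLOC][18-39 FREE]
Op 3: free(a) -> (freed a); heap: [0-7 FREE][8-17 ALLOC][18-39 FREE]
Op 4: b = realloc(b, 2) -> b = 8; heap: [0-7 FREE][8-9 ALLOC][10-39 FREE]
Op 5: b = realloc(b, 4) -> b = 8; heap: [0-7 FREE][8-11 ALLOC][12-39 FREE]
Op 6: c = malloc(7) -> c = 0; heap: [0-6 ALLOC][7-7 FREE][8-11 ALLOC][12-39 FREE]
Op 7: c = realloc(c, 2) -> c = 0; heap: [0-1 ALLOC][2-7 FREE][8-11 ALLOC][12-39 FREE]
malloc(4): first-fit scan over [0-1 ALLOC][2-7 FREE][8-11 ALLOC][12-39 FREE] -> 2

Answer: 2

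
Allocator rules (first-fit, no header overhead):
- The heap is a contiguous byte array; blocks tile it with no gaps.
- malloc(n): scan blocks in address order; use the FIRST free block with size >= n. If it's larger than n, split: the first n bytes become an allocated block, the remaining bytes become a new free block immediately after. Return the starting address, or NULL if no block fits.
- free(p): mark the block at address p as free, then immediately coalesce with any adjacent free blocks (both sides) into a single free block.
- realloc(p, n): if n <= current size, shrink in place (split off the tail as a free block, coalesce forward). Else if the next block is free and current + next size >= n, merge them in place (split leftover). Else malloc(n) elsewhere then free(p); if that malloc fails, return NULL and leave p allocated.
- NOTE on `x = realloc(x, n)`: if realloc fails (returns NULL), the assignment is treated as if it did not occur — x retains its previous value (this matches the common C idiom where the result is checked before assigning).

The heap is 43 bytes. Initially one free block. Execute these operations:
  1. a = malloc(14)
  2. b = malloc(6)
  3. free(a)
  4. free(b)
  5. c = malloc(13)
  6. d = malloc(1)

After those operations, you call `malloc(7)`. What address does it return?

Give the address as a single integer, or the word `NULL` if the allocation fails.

Op 1: a = malloc(14) -> a = 0; heap: [0-13 ALLOC][14-42 FREE]
Op 2: b = malloc(6) -> b = 14; heap: [0-13 ALLOC][14-19 ALLOC][20-42 FREE]
Op 3: free(a) -> (freed a); heap: [0-13 FREE][14-19 ALLOC][20-42 FREE]
Op 4: free(b) -> (freed b); heap: [0-42 FREE]
Op 5: c = malloc(13) -> c = 0; heap: [0-12 ALLOC][13-42 FREE]
Op 6: d = malloc(1) -> d = 13; heap: [0-12 ALLOC][13-13 ALLOC][14-42 FREE]
malloc(7): first-fit scan over [0-12 ALLOC][13-13 ALLOC][14-42 FREE] -> 14

Answer: 14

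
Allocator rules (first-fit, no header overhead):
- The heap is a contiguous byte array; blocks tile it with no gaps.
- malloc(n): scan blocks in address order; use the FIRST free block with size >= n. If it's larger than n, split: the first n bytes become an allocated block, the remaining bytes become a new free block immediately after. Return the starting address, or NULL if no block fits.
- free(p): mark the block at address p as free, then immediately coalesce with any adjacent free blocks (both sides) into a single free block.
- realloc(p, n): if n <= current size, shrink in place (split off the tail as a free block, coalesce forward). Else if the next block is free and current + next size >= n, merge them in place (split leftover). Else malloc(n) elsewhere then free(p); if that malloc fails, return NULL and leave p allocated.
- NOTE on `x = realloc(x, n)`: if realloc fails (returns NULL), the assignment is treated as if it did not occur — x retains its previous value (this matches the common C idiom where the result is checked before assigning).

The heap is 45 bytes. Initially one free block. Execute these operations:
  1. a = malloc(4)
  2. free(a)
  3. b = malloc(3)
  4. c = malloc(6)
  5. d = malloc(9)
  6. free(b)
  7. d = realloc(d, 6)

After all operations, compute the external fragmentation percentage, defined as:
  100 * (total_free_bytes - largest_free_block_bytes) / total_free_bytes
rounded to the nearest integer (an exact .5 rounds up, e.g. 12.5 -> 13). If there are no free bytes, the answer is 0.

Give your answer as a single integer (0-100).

Answer: 9

Derivation:
Op 1: a = malloc(4) -> a = 0; heap: [0-3 ALLOC][4-44 FREE]
Op 2: free(a) -> (freed a); heap: [0-44 FREE]
Op 3: b = malloc(3) -> b = 0; heap: [0-2 ALLOC][3-44 FREE]
Op 4: c = malloc(6) -> c = 3; heap: [0-2 ALLOC][3-8 ALLOC][9-44 FREE]
Op 5: d = malloc(9) -> d = 9; heap: [0-2 ALLOC][3-8 ALLOC][9-17 ALLOC][18-44 FREE]
Op 6: free(b) -> (freed b); heap: [0-2 FREE][3-8 ALLOC][9-17 ALLOC][18-44 FREE]
Op 7: d = realloc(d, 6) -> d = 9; heap: [0-2 FREE][3-8 ALLOC][9-14 ALLOC][15-44 FREE]
Free blocks: [3 30] total_free=33 largest=30 -> 100*(33-30)/33 = 300/33 ≈ 9.091 -> rounds to 9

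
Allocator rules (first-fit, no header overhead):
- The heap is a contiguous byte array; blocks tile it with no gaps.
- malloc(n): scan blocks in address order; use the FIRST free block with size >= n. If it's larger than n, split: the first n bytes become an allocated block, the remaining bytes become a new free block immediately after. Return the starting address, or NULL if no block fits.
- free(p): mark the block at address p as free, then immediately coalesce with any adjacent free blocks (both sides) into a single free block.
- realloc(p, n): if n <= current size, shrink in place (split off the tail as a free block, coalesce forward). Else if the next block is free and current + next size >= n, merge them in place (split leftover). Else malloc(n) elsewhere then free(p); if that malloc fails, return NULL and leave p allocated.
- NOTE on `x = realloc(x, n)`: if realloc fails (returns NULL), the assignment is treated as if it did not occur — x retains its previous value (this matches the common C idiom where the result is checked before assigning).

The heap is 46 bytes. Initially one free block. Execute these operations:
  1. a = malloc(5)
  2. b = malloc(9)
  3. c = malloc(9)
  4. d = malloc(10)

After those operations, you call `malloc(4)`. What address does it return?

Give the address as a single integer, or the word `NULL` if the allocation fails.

Op 1: a = malloc(5) -> a = 0; heap: [0-4 ALLOC][5-45 FREE]
Op 2: b = malloc(9) -> b = 5; heap: [0-4 ALLOC][5-13 ALLOC][14-45 FREE]
Op 3: c = malloc(9) -> c = 14; heap: [0-4 ALLOC][5-13 ALLOC][14-22 ALLOC][23-45 FREE]
Op 4: d = malloc(10) -> d = 23; heap: [0-4 ALLOC][5-13 ALLOC][14-22 ALLOC][23-32 ALLOC][33-45 FREE]
malloc(4): first-fit scan over [0-4 ALLOC][5-13 ALLOC][14-22 ALLOC][23-32 ALLOC][33-45 FREE] -> 33

Answer: 33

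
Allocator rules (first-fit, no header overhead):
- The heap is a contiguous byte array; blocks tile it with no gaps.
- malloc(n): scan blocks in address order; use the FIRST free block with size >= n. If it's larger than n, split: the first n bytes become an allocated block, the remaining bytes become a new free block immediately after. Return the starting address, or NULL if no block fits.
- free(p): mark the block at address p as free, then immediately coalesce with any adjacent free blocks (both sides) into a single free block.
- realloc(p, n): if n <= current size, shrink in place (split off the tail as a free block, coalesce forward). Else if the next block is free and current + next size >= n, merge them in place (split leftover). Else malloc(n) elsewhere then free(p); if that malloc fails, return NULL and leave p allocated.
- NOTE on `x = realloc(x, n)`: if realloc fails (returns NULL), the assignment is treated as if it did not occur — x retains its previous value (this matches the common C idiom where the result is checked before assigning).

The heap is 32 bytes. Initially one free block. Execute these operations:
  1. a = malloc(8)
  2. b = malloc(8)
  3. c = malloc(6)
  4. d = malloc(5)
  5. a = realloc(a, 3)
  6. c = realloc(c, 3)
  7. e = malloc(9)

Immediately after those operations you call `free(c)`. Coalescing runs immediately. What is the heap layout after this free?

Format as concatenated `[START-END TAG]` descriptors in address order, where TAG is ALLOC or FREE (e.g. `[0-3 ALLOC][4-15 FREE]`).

Op 1: a = malloc(8) -> a = 0; heap: [0-7 ALLOC][8-31 FREE]
Op 2: b = malloc(8) -> b = 8; heap: [0-7 ALLOC][8-15 ALLOC][16-31 FREE]
Op 3: c = malloc(6) -> c = 16; heap: [0-7 ALLOC][8-15 ALLOC][16-21 ALLOC][22-31 FREE]
Op 4: d = malloc(5) -> d = 22; heap: [0-7 ALLOC][8-15 ALLOC][16-21 ALLOC][22-26 ALLOC][27-31 FREE]
Op 5: a = realloc(a, 3) -> a = 0; heap: [0-2 ALLOC][3-7 FREE][8-15 ALLOC][16-21 ALLOC][22-26 ALLOC][27-31 FREE]
Op 6: c = realloc(c, 3) -> c = 16; heap: [0-2 ALLOC][3-7 FREE][8-15 ALLOC][16-18 ALLOC][19-21 FREE][22-26 ALLOC][27-31 FREE]
Op 7: e = malloc(9) -> e = NULL; heap: [0-2 ALLOC][3-7 FREE][8-15 ALLOC][16-18 ALLOC][19-21 FREE][22-26 ALLOC][27-31 FREE]
free(c): c = 16 -> block [16-18 ALLOC]; mark free, coalesce with adjacent free neighbors -> [0-2 ALLOC][3-7 FREE][8-15 ALLOC][16-21 FREE][22-26 ALLOC][27-31 FREE]

Answer: [0-2 ALLOC][3-7 FREE][8-15 ALLOC][16-21 FREE][22-26 ALLOC][27-31 FREE]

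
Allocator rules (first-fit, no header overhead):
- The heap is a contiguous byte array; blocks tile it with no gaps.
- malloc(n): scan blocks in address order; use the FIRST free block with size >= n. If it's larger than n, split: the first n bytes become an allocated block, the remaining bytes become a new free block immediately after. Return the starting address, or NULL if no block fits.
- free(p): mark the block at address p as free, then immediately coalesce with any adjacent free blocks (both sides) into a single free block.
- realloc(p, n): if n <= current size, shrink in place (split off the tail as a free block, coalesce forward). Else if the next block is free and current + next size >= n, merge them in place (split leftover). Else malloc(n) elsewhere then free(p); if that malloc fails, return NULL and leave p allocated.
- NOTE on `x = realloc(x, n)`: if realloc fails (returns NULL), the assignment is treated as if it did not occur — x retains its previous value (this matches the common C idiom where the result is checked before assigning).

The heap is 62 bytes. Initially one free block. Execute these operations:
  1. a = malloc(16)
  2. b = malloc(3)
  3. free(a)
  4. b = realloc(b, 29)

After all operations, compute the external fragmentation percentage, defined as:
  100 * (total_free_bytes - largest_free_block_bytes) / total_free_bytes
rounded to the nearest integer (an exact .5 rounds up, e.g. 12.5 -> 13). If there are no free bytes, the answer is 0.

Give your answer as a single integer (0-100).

Answer: 48

Derivation:
Op 1: a = malloc(16) -> a = 0; heap: [0-15 ALLOC][16-61 FREE]
Op 2: b = malloc(3) -> b = 16; heap: [0-15 ALLOC][16-18 ALLOC][19-61 FREE]
Op 3: free(a) -> (freed a); heap: [0-15 FREE][16-18 ALLOC][19-61 FREE]
Op 4: b = realloc(b, 29) -> b = 16; heap: [0-15 FREE][16-44 ALLOC][45-61 FREE]
Free blocks: [16 17] total_free=33 largest=17 -> 100*(33-17)/33 = 1600/33 ≈ 48.485 -> rounds to 48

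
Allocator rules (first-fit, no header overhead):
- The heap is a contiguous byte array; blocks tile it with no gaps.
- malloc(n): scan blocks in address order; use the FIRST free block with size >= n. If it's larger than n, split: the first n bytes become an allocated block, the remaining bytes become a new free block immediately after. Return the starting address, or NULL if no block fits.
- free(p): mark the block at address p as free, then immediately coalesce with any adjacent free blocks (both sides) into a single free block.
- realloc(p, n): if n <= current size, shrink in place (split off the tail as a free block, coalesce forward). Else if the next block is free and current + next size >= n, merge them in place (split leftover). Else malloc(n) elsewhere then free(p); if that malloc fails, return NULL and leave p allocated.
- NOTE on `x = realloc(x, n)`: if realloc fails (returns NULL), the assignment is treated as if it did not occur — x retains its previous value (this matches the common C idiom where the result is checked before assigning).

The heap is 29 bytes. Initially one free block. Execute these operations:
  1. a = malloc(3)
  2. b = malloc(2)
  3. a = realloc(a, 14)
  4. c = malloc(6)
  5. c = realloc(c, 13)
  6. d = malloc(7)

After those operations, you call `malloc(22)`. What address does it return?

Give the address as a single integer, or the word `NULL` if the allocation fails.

Answer: NULL

Derivation:
Op 1: a = malloc(3) -> a = 0; heap: [0-2 ALLOC][3-28 FREE]
Op 2: b = malloc(2) -> b = 3; heap: [0-2 ALLOC][3-4 ALLOC][5-28 FREE]
Op 3: a = realloc(a, 14) -> a = 5; heap: [0-2 FREE][3-4 ALLOC][5-18 ALLOC][19-28 FREE]
Op 4: c = malloc(6) -> c = 19; heap: [0-2 FREE][3-4 ALLOC][5-18 ALLOC][19-24 ALLOC][25-28 FREE]
Op 5: c = realloc(c, 13) -> NULL (c unchanged); heap: [0-2 FREE][3-4 ALLOC][5-18 ALLOC][19-24 ALLOC][25-28 FREE]
Op 6: d = malloc(7) -> d = NULL; heap: [0-2 FREE][3-4 ALLOC][5-18 ALLOC][19-24 ALLOC][25-28 FREE]
malloc(22): first-fit scan over [0-2 FREE][3-4 ALLOC][5-18 ALLOC][19-24 ALLOC][25-28 FREE] -> NULL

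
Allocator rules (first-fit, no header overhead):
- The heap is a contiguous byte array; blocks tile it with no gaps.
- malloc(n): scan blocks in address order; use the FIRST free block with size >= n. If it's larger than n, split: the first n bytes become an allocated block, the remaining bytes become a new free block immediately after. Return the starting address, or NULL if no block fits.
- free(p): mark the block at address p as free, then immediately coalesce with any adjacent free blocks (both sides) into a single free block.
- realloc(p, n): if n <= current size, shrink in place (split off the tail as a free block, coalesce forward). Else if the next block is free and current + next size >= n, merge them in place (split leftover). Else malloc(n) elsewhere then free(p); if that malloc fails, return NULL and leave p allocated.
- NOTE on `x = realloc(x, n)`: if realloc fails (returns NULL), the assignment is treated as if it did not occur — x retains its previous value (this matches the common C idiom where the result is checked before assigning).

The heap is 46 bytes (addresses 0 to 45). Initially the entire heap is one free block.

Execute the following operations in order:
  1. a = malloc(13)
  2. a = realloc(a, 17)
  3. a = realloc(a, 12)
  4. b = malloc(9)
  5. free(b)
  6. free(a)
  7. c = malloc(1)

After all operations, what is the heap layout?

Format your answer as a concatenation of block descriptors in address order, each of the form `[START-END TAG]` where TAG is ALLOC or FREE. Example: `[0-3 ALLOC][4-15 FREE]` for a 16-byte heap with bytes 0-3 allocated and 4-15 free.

Answer: [0-0 ALLOC][1-45 FREE]

Derivation:
Op 1: a = malloc(13) -> a = 0; heap: [0-12 ALLOC][13-45 FREE]
Op 2: a = realloc(a, 17) -> a = 0; heap: [0-16 ALLOC][17-45 FREE]
Op 3: a = realloc(a, 12) -> a = 0; heap: [0-11 ALLOC][12-45 FREE]
Op 4: b = malloc(9) -> b = 12; heap: [0-11 ALLOC][12-20 ALLOC][21-45 FREE]
Op 5: free(b) -> (freed b); heap: [0-11 ALLOC][12-45 FREE]
Op 6: free(a) -> (freed a); heap: [0-45 FREE]
Op 7: c = malloc(1) -> c = 0; heap: [0-0 ALLOC][1-45 FREE]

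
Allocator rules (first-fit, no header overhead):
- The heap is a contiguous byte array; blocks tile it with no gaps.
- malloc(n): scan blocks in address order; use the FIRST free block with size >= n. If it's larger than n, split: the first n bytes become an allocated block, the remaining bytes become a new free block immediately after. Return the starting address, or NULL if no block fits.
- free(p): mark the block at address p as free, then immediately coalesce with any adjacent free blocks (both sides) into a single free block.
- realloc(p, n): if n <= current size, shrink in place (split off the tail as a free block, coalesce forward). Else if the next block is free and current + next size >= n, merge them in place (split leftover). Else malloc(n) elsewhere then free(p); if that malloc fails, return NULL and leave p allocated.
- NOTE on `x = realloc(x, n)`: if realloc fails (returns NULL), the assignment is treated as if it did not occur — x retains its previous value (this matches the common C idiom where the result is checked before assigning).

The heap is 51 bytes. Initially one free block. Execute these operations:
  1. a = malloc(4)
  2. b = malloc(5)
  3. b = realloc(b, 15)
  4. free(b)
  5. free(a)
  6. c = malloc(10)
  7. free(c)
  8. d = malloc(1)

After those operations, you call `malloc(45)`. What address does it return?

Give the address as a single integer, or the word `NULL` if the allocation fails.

Op 1: a = malloc(4) -> a = 0; heap: [0-3 ALLOC][4-50 FREE]
Op 2: b = malloc(5) -> b = 4; heap: [0-3 ALLOC][4-8 ALLOC][9-50 FREE]
Op 3: b = realloc(b, 15) -> b = 4; heap: [0-3 ALLOC][4-18 ALLOC][19-50 FREE]
Op 4: free(b) -> (freed b); heap: [0-3 ALLOC][4-50 FREE]
Op 5: free(a) -> (freed a); heap: [0-50 FREE]
Op 6: c = malloc(10) -> c = 0; heap: [0-9 ALLOC][10-50 FREE]
Op 7: free(c) -> (freed c); heap: [0-50 FREE]
Op 8: d = malloc(1) -> d = 0; heap: [0-0 ALLOC][1-50 FREE]
malloc(45): first-fit scan over [0-0 ALLOC][1-50 FREE] -> 1

Answer: 1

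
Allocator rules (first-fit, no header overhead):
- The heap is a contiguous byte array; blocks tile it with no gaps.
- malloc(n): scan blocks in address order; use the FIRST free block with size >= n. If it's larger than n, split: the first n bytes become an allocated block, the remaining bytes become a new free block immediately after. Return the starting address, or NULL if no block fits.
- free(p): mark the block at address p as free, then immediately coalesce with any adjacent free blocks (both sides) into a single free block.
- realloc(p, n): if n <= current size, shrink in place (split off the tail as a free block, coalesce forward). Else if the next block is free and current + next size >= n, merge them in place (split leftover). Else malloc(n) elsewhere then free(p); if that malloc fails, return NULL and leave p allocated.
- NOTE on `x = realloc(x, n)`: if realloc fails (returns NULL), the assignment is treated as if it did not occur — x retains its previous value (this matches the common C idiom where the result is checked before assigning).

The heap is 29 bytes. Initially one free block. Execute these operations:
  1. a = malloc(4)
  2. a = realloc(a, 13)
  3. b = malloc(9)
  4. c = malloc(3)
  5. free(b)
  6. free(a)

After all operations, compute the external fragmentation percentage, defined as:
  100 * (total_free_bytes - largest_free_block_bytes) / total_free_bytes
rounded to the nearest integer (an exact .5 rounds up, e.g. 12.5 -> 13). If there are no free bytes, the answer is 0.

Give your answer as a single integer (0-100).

Answer: 15

Derivation:
Op 1: a = malloc(4) -> a = 0; heap: [0-3 ALLOC][4-28 FREE]
Op 2: a = realloc(a, 13) -> a = 0; heap: [0-12 ALLOC][13-28 FREE]
Op 3: b = malloc(9) -> b = 13; heap: [0-12 ALLOC][13-21 ALLOC][22-28 FREE]
Op 4: c = malloc(3) -> c = 22; heap: [0-12 ALLOC][13-21 ALLOC][22-24 ALLOC][25-28 FREE]
Op 5: free(b) -> (freed b); heap: [0-12 ALLOC][13-21 FREE][22-24 ALLOC][25-28 FREE]
Op 6: free(a) -> (freed a); heap: [0-21 FREE][22-24 ALLOC][25-28 FREE]
Free blocks: [22 4] total_free=26 largest=22 -> 100*(26-22)/26 = 400/26 ≈ 15.385 -> rounds to 15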